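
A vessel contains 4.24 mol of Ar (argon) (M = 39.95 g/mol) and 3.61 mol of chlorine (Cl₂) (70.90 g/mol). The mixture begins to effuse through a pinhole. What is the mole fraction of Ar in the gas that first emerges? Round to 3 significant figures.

Rate_i ∝ x_i/√M_i (Graham's law weighted by mole fraction), so the effusate composition follows n_i/√M_i.
x_Ar(eff) = (n_Ar/√M_Ar) / (n_Ar/√M_Ar + n_Cl₂/√M_Cl₂)
= (4.24/√39.95) / (4.24/√39.95 + 3.61/√70.90) = 0.6708/(0.6708 + 0.4287) = 0.610.

0.610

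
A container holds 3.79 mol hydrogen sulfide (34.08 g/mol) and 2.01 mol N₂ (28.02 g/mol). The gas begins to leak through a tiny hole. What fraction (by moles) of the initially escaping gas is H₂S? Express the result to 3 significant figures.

The effusion rate of species i is ∝ p_i/√M_i ∝ n_i/√M_i.
So x_H₂S in the escaping gas = (n_H₂S/√M_H₂S) / Σ(n_i/√M_i)
= (3.79/√34.08) / (3.79/√34.08 + 2.01/√28.02) = 0.6492/(0.6492 + 0.3797) = 0.631.

0.631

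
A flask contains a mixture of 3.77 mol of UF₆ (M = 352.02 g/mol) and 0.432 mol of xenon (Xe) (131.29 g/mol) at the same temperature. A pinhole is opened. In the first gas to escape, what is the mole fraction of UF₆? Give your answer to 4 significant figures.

0.8420

The effusion rate of species i is ∝ p_i/√M_i ∝ n_i/√M_i.
Mole fraction of UF₆ in the effusate = (n_UF₆/√M_UF₆) / (n_UF₆/√M_UF₆ + n_Xe/√M_Xe)
= (3.77/√352.02) / (3.77/√352.02 + 0.432/√131.29) = 0.2009/(0.2009 + 0.03770) = 0.8420.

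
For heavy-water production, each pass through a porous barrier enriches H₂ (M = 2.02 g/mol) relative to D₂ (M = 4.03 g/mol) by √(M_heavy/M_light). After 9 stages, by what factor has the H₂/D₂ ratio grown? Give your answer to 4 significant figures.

Overall factor = α^9 with α = √(4.03/2.02), i.e. (4.03/2.02)^(9/2).
= 1.99505^(9/2) = 22.38.

22.38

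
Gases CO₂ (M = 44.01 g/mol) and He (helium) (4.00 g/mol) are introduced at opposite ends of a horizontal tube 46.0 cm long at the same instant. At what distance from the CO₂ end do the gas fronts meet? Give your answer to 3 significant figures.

The fronts meet when d_CO₂ + d_He = L with d_CO₂/d_He = √(M_He/M_CO₂) (Graham's law). Here √(M_He/M_CO₂) = √(4.00/44.01) = 0.3015.
With d_CO₂ + d_He = 46.0 cm, d_He = 46.0/(1 + 0.3015) = 35.34 cm.
d_CO₂ = 46.0 − 35.34 = 10.7 cm.

10.7 cm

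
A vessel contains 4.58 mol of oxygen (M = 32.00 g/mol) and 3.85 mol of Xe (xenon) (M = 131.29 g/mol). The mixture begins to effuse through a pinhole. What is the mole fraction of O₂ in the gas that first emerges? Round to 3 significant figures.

0.707

Rate_i ∝ x_i/√M_i (Graham's law weighted by mole fraction), so the effusate composition follows n_i/√M_i.
x_O₂(eff) = (n_O₂/√M_O₂) / (n_O₂/√M_O₂ + n_Xe/√M_Xe)
= (4.58/√32.00) / (4.58/√32.00 + 3.85/√131.29) = 0.8096/(0.8096 + 0.3360) = 0.707.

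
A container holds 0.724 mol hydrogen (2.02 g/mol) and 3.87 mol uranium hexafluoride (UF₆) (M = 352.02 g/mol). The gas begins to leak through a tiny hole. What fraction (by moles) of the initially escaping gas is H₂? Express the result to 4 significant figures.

0.7118

Effusion rate of each component ∝ n_i/√M_i (partial pressure × 1/√M).
So x_H₂ in the escaping gas = (n_H₂/√M_H₂) / Σ(n_i/√M_i)
= (0.724/√2.02) / (0.724/√2.02 + 3.87/√352.02) = 0.5094/(0.5094 + 0.2063) = 0.7118.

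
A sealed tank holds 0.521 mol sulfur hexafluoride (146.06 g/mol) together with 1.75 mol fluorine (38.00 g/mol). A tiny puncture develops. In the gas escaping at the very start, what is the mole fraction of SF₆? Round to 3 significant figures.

Effusion rate of each component ∝ n_i/√M_i (partial pressure × 1/√M).
Mole fraction of SF₆ in the effusate = (n_SF₆/√M_SF₆) / (n_SF₆/√M_SF₆ + n_F₂/√M_F₂)
= (0.521/√146.06) / (0.521/√146.06 + 1.75/√38.00) = 0.04311/(0.04311 + 0.2839) = 0.132.

0.132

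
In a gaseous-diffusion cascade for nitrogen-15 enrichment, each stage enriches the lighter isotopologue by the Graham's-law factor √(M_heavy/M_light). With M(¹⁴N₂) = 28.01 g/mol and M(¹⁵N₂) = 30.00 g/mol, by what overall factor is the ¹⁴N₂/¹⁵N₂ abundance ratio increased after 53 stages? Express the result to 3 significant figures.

The single-stage factor is √(M_heavy/M_light), so 53 stages give [√(30.00/28.01)]^53 = (30.00/28.01)^(53/2).
= 1.07105^(53/2) = 6.16.

6.16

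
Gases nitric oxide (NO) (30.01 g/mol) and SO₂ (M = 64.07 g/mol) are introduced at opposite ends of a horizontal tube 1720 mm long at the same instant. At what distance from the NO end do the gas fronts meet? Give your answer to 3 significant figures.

Distances travelled in equal time are proportional to diffusion rates, so d_NO/d_SO₂ = √(M_SO₂/M_NO) = √(64.07/30.01) = 1.461.
With d_NO + d_SO₂ = 1720 mm, d_SO₂ = 1720/(1 + 1.461) = 698.9 mm.
d_NO = 1720 − 698.9 = 1020 mm.

1020 mm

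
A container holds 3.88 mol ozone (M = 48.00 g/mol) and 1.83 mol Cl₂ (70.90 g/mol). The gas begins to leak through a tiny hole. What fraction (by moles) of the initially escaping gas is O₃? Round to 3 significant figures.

Each component's effusion rate ∝ (its partial pressure)·(1/√M) ∝ n_i/√M_i.
Mole fraction of O₃ in the effusate = (n_O₃/√M_O₃) / (n_O₃/√M_O₃ + n_Cl₂/√M_Cl₂)
= (3.88/√48.00) / (3.88/√48.00 + 1.83/√70.90) = 0.5600/(0.5600 + 0.2173) = 0.720.

0.720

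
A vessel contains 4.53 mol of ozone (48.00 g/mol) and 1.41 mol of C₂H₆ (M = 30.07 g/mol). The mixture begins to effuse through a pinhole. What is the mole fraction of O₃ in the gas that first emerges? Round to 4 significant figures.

Effusion rate of each component ∝ n_i/√M_i (partial pressure × 1/√M).
x_O₃(eff) = (n_O₃/√M_O₃) / (n_O₃/√M_O₃ + n_C₂H₆/√M_C₂H₆)
= (4.53/√48.00) / (4.53/√48.00 + 1.41/√30.07) = 0.6538/(0.6538 + 0.2571) = 0.7177.

0.7177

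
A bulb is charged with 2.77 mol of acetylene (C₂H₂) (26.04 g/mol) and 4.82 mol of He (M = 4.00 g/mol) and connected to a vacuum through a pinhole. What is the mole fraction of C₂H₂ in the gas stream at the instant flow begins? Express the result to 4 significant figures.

Effusion rate of each component ∝ n_i/√M_i (partial pressure × 1/√M).
Mole fraction of C₂H₂ in the effusate = (n_C₂H₂/√M_C₂H₂) / (n_C₂H₂/√M_C₂H₂ + n_He/√M_He)
= (2.77/√26.04) / (2.77/√26.04 + 4.82/√4.00) = 0.5428/(0.5428 + 2.410) = 0.1838.

0.1838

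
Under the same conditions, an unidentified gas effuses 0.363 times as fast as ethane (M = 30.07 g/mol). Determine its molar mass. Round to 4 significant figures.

228.2 g/mol

By Graham's law, rate_X/rate_C₂H₆ = √(M_C₂H₆/M_X).
0.363 = √(30.07/M_X)
M_X = 30.07 / 0.363² = 30.07 / 0.1318 = 228.2 g/mol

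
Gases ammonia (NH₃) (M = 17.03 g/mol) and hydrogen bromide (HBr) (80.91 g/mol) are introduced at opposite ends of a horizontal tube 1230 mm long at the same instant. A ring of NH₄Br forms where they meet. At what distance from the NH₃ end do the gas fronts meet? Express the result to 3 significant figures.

Distances travelled in equal time are proportional to diffusion rates, so d_NH₃/d_HBr = √(M_HBr/M_NH₃) = √(80.91/17.03) = 2.180.
With d_NH₃ + d_HBr = 1230 mm, d_HBr = 1230/(1 + 2.180) = 386.8 mm.
d_NH₃ = 1230 − 386.8 = 843 mm.

843 mm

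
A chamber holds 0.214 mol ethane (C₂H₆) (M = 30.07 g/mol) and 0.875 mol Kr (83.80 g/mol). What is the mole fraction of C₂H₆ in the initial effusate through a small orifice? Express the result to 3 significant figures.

The effusion rate of species i is ∝ p_i/√M_i ∝ n_i/√M_i.
Mole fraction of C₂H₆ in the effusate = (n_C₂H₆/√M_C₂H₆) / (n_C₂H₆/√M_C₂H₆ + n_Kr/√M_Kr)
= (0.214/√30.07) / (0.214/√30.07 + 0.875/√83.80) = 0.03903/(0.03903 + 0.09558) = 0.290.

0.290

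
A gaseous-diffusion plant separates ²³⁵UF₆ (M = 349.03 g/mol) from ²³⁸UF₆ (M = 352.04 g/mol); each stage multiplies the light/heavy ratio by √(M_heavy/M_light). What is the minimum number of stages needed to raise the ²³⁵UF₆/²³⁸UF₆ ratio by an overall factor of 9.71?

With α = √(352.04/349.03) per stage, ln α = ½ ln(1.00862) = 0.004293.
Need α^N ≥ 9.71 ⇒ N ≥ ln(9.71) / ln α = 2.273 / 0.004293 = 529.45.
Minimum whole number of stages: N = 530.

530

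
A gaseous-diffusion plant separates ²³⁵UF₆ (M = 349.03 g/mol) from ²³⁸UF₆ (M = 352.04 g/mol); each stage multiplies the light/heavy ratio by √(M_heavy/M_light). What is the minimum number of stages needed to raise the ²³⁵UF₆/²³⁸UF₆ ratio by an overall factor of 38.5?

With α = √(352.04/349.03) per stage, ln α = ½ ln(1.00862) = 0.004293.
Need α^N ≥ 38.5 ⇒ N ≥ ln(38.5) / ln α = 3.651 / 0.004293 = 850.28.
Rounding up, N = 851 stages.

851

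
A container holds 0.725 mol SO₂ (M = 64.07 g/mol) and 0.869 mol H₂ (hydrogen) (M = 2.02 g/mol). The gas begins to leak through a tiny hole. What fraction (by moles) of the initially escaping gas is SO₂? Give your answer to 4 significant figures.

Each component's effusion rate ∝ (its partial pressure)·(1/√M) ∝ n_i/√M_i.
So x_SO₂ in the escaping gas = (n_SO₂/√M_SO₂) / Σ(n_i/√M_i)
= (0.725/√64.07) / (0.725/√64.07 + 0.869/√2.02) = 0.09058/(0.09058 + 0.6114) = 0.1290.

0.1290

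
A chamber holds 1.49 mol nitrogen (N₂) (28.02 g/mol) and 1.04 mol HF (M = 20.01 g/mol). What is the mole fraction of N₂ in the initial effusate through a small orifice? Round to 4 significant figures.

0.5477

Each component's effusion rate ∝ (its partial pressure)·(1/√M) ∝ n_i/√M_i.
So x_N₂ in the escaping gas = (n_N₂/√M_N₂) / Σ(n_i/√M_i)
= (1.49/√28.02) / (1.49/√28.02 + 1.04/√20.01) = 0.2815/(0.2815 + 0.2325) = 0.5477.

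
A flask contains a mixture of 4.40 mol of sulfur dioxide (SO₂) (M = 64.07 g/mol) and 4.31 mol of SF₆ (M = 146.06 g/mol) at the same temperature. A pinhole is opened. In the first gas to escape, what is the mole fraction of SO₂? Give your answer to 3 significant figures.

0.607

The effusion rate of species i is ∝ p_i/√M_i ∝ n_i/√M_i.
x_SO₂(eff) = (n_SO₂/√M_SO₂) / (n_SO₂/√M_SO₂ + n_SF₆/√M_SF₆)
= (4.40/√64.07) / (4.40/√64.07 + 4.31/√146.06) = 0.5497/(0.5497 + 0.3566) = 0.607.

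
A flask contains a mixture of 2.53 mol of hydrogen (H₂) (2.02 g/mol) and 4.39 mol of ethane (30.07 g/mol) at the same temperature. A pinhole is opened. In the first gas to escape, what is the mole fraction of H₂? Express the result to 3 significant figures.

0.690

Rate_i ∝ x_i/√M_i (Graham's law weighted by mole fraction), so the effusate composition follows n_i/√M_i.
Mole fraction of H₂ in the effusate = (n_H₂/√M_H₂) / (n_H₂/√M_H₂ + n_C₂H₆/√M_C₂H₆)
= (2.53/√2.02) / (2.53/√2.02 + 4.39/√30.07) = 1.780/(1.780 + 0.8006) = 0.690.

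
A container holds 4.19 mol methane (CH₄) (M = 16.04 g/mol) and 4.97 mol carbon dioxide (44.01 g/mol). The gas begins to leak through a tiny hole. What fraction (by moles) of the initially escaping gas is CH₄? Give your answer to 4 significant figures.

Rate_i ∝ x_i/√M_i (Graham's law weighted by mole fraction), so the effusate composition follows n_i/√M_i.
Mole fraction of CH₄ in the effusate = (n_CH₄/√M_CH₄) / (n_CH₄/√M_CH₄ + n_CO₂/√M_CO₂)
= (4.19/√16.04) / (4.19/√16.04 + 4.97/√44.01) = 1.046/(1.046 + 0.7492) = 0.5827.

0.5827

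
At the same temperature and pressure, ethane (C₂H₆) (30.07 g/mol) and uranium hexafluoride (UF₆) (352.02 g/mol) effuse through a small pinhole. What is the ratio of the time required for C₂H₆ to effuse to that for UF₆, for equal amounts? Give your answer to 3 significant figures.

From Graham's law, t_C₂H₆/t_UF₆ = √(M_C₂H₆/M_UF₆) = √(30.07/352.02) = √0.08542 = 0.292.

0.292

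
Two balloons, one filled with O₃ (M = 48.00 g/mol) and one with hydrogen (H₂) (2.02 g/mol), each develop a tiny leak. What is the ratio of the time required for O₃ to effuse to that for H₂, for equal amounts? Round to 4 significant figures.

4.875

By Graham's law, t_O₃/t_H₂ = √(M_O₃/M_H₂) = √(48.00/2.02) = √23.76 = 4.875.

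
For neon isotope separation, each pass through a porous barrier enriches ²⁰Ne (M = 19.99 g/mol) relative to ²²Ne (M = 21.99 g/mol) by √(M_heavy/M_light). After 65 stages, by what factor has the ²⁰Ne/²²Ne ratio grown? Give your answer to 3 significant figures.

22.2

Each stage multiplies the ratio by α = √(21.99/19.99), so after 65 stages the overall factor is α^65 = (21.99/19.99)^(65/2).
= 1.10005^(65/2) = 22.2.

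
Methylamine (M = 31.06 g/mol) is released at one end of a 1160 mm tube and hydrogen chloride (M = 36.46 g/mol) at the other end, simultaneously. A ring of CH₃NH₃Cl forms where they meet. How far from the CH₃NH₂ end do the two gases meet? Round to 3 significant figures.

Distances travelled in equal time are proportional to diffusion rates, so d_CH₃NH₂/d_HCl = √(M_HCl/M_CH₃NH₂) = √(36.46/31.06) = 1.083.
With d_CH₃NH₂ + d_HCl = 1160 mm, d_HCl = 1160/(1 + 1.083) = 556.8 mm.
d_CH₃NH₂ = 1160 − 556.8 = 603 mm.

603 mm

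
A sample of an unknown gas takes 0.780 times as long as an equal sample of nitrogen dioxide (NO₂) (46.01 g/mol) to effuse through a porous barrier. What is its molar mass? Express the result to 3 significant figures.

28.0 g/mol

By Graham's law, t_X/t_NO₂ = √(M_X/M_NO₂).
0.780 = √(M_X/46.01)
M_X = 46.01 × 0.780² = 46.01 × 0.6084 = 28.0 g/mol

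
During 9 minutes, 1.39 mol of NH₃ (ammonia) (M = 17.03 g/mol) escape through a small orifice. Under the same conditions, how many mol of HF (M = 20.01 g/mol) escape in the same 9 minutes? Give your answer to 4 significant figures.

1.282 mol

Graham's law gives rate_HF/rate_NH₃ = √(M_NH₃/M_HF) = √(17.03/20.01) = √0.8511 = 0.9225.
So the amount for HF is 1.39 × 0.9225 = 1.282 mol.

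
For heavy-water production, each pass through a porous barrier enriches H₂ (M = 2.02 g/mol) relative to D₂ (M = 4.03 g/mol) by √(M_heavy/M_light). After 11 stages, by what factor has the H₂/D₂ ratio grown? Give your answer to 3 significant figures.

The single-stage factor is √(M_heavy/M_light), so 11 stages give [√(4.03/2.02)]^11 = (4.03/2.02)^(11/2).
= 1.99505^(11/2) = 44.6.

44.6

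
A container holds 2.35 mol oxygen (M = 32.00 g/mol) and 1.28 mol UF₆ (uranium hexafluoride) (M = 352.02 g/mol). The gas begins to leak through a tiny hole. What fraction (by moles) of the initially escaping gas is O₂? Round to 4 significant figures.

0.8589

Effusion rate of each component ∝ n_i/√M_i (partial pressure × 1/√M).
x_O₂(eff) = (n_O₂/√M_O₂) / (n_O₂/√M_O₂ + n_UF₆/√M_UF₆)
= (2.35/√32.00) / (2.35/√32.00 + 1.28/√352.02) = 0.4154/(0.4154 + 0.06822) = 0.8589.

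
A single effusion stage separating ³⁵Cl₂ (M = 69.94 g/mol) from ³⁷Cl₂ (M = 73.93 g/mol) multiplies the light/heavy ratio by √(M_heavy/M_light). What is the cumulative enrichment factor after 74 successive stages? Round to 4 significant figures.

Overall factor = α^74 with α = √(73.93/69.94), i.e. (73.93/69.94)^(74/2).
= 1.05705^37 = 7.790.

7.790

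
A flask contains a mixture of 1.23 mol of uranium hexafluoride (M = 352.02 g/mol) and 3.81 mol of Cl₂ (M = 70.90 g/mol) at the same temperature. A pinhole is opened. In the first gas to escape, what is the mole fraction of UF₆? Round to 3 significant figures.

Effusion rate of each component ∝ n_i/√M_i (partial pressure × 1/√M).
Mole fraction of UF₆ in the effusate = (n_UF₆/√M_UF₆) / (n_UF₆/√M_UF₆ + n_Cl₂/√M_Cl₂)
= (1.23/√352.02) / (1.23/√352.02 + 3.81/√70.90) = 0.06556/(0.06556 + 0.4525) = 0.127.

0.127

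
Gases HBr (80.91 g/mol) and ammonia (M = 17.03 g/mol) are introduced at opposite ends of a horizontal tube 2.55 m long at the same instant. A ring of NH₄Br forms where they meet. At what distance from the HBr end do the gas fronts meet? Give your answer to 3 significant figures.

Distances travelled in equal time are proportional to diffusion rates, so d_HBr/d_NH₃ = √(M_NH₃/M_HBr) = √(17.03/80.91) = 0.4588.
With d_HBr + d_NH₃ = 2.55 m, d_NH₃ = 2.55/(1 + 0.4588) = 1.748 m.
d_HBr = 2.55 − 1.748 = 0.802 m.

0.802 m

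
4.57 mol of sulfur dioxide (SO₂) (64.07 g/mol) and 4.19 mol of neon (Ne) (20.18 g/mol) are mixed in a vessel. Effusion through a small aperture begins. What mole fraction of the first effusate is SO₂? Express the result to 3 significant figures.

The effusion rate of species i is ∝ p_i/√M_i ∝ n_i/√M_i.
So x_SO₂ in the escaping gas = (n_SO₂/√M_SO₂) / Σ(n_i/√M_i)
= (4.57/√64.07) / (4.57/√64.07 + 4.19/√20.18) = 0.5709/(0.5709 + 0.9327) = 0.380.

0.380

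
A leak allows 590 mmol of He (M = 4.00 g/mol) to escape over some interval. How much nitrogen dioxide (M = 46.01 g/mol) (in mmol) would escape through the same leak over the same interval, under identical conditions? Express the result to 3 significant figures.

174 mmol

Graham's law gives rate_NO₂/rate_He = √(M_He/M_NO₂) = √(4.00/46.01) = √0.08694 = 0.2949.
So the amount for NO₂ is 590 × 0.2949 = 174 mmol.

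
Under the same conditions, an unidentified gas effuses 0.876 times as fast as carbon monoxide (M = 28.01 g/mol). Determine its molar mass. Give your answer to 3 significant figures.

36.5 g/mol

Since effusion rate ∝ 1/√M, rate_X/rate_CO = √(M_CO/M_X).
0.876 = √(28.01/M_X)
M_X = 28.01 / 0.876² = 28.01 / 0.7674 = 36.5 g/mol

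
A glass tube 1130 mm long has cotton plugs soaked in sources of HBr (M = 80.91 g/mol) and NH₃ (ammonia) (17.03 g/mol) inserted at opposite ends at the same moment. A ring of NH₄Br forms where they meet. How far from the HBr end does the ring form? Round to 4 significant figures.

Distances travelled in equal time are proportional to diffusion rates, so d_HBr/d_NH₃ = √(M_NH₃/M_HBr) = √(17.03/80.91) = 0.4588.
With d_HBr + d_NH₃ = 1130 mm, d_NH₃ = 1130/(1 + 0.4588) = 774.6 mm.
d_HBr = 1130 − 774.6 = 355.4 mm.

355.4 mm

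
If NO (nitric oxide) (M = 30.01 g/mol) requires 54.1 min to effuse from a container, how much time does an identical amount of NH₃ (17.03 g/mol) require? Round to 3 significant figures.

40.8 min

Since effusion rate ∝ 1/√M, t_NH₃/t_NO = √(M_NH₃/M_NO) = √(17.03/30.01) = √0.5675 = 0.7533.
So the time for NH₃ is 54.1 × 0.7533 = 40.8 min.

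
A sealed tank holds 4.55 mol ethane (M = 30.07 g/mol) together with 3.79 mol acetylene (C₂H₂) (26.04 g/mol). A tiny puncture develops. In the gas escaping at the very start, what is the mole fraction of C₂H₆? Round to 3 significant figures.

0.528

The effusion rate of species i is ∝ p_i/√M_i ∝ n_i/√M_i.
x_C₂H₆(eff) = (n_C₂H₆/√M_C₂H₆) / (n_C₂H₆/√M_C₂H₆ + n_C₂H₂/√M_C₂H₂)
= (4.55/√30.07) / (4.55/√30.07 + 3.79/√26.04) = 0.8297/(0.8297 + 0.7427) = 0.528.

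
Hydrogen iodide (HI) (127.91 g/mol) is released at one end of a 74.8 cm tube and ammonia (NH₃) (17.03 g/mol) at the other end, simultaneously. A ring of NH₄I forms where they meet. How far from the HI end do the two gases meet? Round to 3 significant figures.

20.0 cm

Distances travelled in equal time are proportional to diffusion rates, so d_HI/d_NH₃ = √(M_NH₃/M_HI) = √(17.03/127.91) = 0.3649.
With d_HI + d_NH₃ = 74.8 cm, d_NH₃ = 74.8/(1 + 0.3649) = 54.80 cm.
d_HI = 74.8 − 54.80 = 20.0 cm.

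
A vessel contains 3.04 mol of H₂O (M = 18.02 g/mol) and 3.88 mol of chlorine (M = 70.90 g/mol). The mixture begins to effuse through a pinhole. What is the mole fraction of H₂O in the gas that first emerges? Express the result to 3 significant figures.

0.608

Each component's effusion rate ∝ (its partial pressure)·(1/√M) ∝ n_i/√M_i.
x_H₂O(eff) = (n_H₂O/√M_H₂O) / (n_H₂O/√M_H₂O + n_Cl₂/√M_Cl₂)
= (3.04/√18.02) / (3.04/√18.02 + 3.88/√70.90) = 0.7161/(0.7161 + 0.4608) = 0.608.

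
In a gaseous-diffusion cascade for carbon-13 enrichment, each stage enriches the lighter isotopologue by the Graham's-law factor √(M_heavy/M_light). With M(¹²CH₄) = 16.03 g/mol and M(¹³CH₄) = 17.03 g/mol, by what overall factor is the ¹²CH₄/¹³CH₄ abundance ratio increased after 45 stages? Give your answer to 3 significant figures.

3.90

After 45 stages the ratio has grown by (√(17.03/16.03))^45 = (17.03/16.03)^(45/2).
= 1.06238^(45/2) = 3.90.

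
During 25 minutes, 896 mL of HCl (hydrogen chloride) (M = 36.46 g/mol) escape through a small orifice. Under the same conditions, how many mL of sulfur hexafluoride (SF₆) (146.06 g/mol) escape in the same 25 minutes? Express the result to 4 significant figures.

447.7 mL

Using Graham's law: rate_SF₆/rate_HCl = √(M_HCl/M_SF₆) = √(36.46/146.06) = √0.2496 = 0.4996.
So the volume for SF₆ is 896 × 0.4996 = 447.7 mL.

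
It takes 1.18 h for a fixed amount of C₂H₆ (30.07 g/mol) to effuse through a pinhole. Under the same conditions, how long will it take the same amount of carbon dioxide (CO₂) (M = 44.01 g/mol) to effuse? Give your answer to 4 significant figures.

Since effusion rate ∝ 1/√M, t_CO₂/t_C₂H₆ = √(M_CO₂/M_C₂H₆) = √(44.01/30.07) = √1.464 = 1.210.
So the time for CO₂ is 1.18 × 1.210 = 1.428 h.

1.428 h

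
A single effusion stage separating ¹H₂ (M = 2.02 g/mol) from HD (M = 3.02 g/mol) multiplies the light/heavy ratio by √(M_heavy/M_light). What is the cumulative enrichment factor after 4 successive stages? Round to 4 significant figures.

2.235

Overall factor = α^4 with α = √(3.02/2.02), i.e. (3.02/2.02)^(4/2).
= 1.49505^2 = 2.235.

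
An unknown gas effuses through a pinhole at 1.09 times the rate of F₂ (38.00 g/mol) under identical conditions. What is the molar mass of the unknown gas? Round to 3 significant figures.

32.0 g/mol

By Graham's law, rate_X/rate_F₂ = √(M_F₂/M_X).
1.09 = √(38.00/M_X)
M_X = 38.00 / 1.09² = 38.00 / 1.188 = 32.0 g/mol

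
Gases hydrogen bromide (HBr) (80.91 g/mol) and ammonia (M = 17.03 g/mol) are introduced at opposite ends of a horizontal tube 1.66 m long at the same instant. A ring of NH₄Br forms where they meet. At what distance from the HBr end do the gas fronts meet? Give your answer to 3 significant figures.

0.522 m

Graham's law gives d_HBr/d_NH₃ = rate_HBr/rate_NH₃ = √(M_NH₃/M_HBr) = √(17.03/80.91) = 0.4588.
With d_HBr + d_NH₃ = 1.66 m, d_NH₃ = 1.66/(1 + 0.4588) = 1.138 m.
d_HBr = 1.66 − 1.138 = 0.522 m.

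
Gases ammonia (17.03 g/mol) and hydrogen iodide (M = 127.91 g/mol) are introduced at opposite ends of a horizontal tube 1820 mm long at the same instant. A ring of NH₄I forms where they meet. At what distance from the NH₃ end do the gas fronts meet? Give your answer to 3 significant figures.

Graham's law gives d_NH₃/d_HI = rate_NH₃/rate_HI = √(M_HI/M_NH₃) = √(127.91/17.03) = 2.741.
With d_NH₃ + d_HI = 1820 mm, d_HI = 1820/(1 + 2.741) = 486.6 mm.
d_NH₃ = 1820 − 486.6 = 1330 mm.

1330 mm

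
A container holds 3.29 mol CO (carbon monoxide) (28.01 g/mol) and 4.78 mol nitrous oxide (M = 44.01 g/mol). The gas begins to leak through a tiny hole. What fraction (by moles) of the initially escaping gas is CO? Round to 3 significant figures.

0.463

Effusion rate of each component ∝ n_i/√M_i (partial pressure × 1/√M).
x_CO(eff) = (n_CO/√M_CO) / (n_CO/√M_CO + n_N₂O/√M_N₂O)
= (3.29/√28.01) / (3.29/√28.01 + 4.78/√44.01) = 0.6216/(0.6216 + 0.7205) = 0.463.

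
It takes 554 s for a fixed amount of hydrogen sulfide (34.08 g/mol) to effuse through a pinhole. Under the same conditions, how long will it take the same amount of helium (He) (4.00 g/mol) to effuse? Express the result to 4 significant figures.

From Graham's law, t_He/t_H₂S = √(M_He/M_H₂S) = √(4.00/34.08) = √0.1174 = 0.3426.
So the time for He is 554 × 0.3426 = 189.8 s.

189.8 s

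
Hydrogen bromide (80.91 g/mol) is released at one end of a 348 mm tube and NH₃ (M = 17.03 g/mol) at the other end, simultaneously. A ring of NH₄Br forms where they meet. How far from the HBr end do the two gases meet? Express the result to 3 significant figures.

Graham's law gives d_HBr/d_NH₃ = rate_HBr/rate_NH₃ = √(M_NH₃/M_HBr) = √(17.03/80.91) = 0.4588.
With d_HBr + d_NH₃ = 348 mm, d_NH₃ = 348/(1 + 0.4588) = 238.6 mm.
d_HBr = 348 − 238.6 = 109 mm.

109 mm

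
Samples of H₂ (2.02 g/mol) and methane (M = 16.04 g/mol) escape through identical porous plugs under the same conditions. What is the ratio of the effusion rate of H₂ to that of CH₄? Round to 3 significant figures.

Since effusion rate ∝ 1/√M, rate_H₂/rate_CH₄ = √(M_CH₄/M_H₂) = √(16.04/2.02) = √7.941 = 2.82.

2.82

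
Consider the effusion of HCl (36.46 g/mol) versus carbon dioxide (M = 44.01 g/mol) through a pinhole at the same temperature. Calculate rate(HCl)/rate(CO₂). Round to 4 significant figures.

Since effusion rate ∝ 1/√M, rate_HCl/rate_CO₂ = √(M_CO₂/M_HCl) = √(44.01/36.46) = √1.207 = 1.099.

1.099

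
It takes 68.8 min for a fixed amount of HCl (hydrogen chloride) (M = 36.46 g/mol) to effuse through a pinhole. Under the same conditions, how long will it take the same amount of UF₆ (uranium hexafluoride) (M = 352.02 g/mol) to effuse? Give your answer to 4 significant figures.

Since effusion rate ∝ 1/√M, t_UF₆/t_HCl = √(M_UF₆/M_HCl) = √(352.02/36.46) = √9.655 = 3.107.
So the time for UF₆ is 68.8 × 3.107 = 213.8 min.

213.8 min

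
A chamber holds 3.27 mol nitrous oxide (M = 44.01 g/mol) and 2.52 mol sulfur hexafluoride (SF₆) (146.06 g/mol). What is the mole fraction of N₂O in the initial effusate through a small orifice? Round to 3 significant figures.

Effusion rate of each component ∝ n_i/√M_i (partial pressure × 1/√M).
So x_N₂O in the escaping gas = (n_N₂O/√M_N₂O) / Σ(n_i/√M_i)
= (3.27/√44.01) / (3.27/√44.01 + 2.52/√146.06) = 0.4929/(0.4929 + 0.2085) = 0.703.

0.703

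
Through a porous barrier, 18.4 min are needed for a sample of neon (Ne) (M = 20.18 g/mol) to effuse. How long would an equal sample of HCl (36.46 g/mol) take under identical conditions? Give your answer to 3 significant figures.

Graham's law gives t_HCl/t_Ne = √(M_HCl/M_Ne) = √(36.46/20.18) = √1.807 = 1.344.
So the time for HCl is 18.4 × 1.344 = 24.7 min.

24.7 min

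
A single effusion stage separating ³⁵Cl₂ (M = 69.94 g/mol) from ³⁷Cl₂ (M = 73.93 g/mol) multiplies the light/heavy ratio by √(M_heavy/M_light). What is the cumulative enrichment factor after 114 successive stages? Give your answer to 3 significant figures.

The single-stage factor is √(M_heavy/M_light), so 114 stages give [√(73.93/69.94)]^114 = (73.93/69.94)^(114/2).
= 1.05705^57 = 23.6.

23.6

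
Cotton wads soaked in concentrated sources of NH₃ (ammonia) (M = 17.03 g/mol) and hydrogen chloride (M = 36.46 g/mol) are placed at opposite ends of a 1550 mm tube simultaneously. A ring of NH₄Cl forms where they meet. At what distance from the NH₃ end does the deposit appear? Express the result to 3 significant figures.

921 mm

In equal time, each gas travels a distance ∝ its rate ∝ 1/√M, so d_NH₃/d_HCl = √(M_HCl/M_NH₃) = √(36.46/17.03) = 1.463.
With d_NH₃ + d_HCl = 1550 mm, d_HCl = 1550/(1 + 1.463) = 629.3 mm.
d_NH₃ = 1550 − 629.3 = 921 mm.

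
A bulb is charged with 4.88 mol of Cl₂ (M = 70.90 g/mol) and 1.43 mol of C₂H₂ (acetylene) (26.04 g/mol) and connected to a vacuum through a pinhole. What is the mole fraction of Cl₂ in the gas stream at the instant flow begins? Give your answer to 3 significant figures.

The effusion rate of species i is ∝ p_i/√M_i ∝ n_i/√M_i.
x_Cl₂(eff) = (n_Cl₂/√M_Cl₂) / (n_Cl₂/√M_Cl₂ + n_C₂H₂/√M_C₂H₂)
= (4.88/√70.90) / (4.88/√70.90 + 1.43/√26.04) = 0.5796/(0.5796 + 0.2802) = 0.674.

0.674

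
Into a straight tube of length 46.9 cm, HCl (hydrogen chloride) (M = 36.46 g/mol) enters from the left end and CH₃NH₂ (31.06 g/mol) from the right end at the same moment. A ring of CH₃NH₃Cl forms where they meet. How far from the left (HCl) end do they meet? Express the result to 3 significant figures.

The fronts meet when d_HCl + d_CH₃NH₂ = L with d_HCl/d_CH₃NH₂ = √(M_CH₃NH₂/M_HCl) (Graham's law). Here √(M_CH₃NH₂/M_HCl) = √(31.06/36.46) = 0.9230.
With d_HCl + d_CH₃NH₂ = 46.9 cm, d_CH₃NH₂ = 46.9/(1 + 0.9230) = 24.39 cm.
d_HCl = 46.9 − 24.39 = 22.5 cm.

22.5 cm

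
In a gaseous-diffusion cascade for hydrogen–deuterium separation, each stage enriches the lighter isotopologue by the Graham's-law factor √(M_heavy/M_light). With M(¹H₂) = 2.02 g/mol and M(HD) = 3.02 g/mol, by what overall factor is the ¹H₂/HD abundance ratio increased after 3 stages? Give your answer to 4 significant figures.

1.828

The single-stage factor is √(M_heavy/M_light), so 3 stages give [√(3.02/2.02)]^3 = (3.02/2.02)^(3/2).
= 1.49505^(3/2) = 1.828.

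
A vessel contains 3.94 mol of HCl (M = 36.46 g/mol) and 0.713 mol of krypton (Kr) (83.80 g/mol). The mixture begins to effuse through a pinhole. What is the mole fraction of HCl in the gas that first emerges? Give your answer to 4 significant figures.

0.8934

The effusion rate of species i is ∝ p_i/√M_i ∝ n_i/√M_i.
So x_HCl in the escaping gas = (n_HCl/√M_HCl) / Σ(n_i/√M_i)
= (3.94/√36.46) / (3.94/√36.46 + 0.713/√83.80) = 0.6525/(0.6525 + 0.07789) = 0.8934.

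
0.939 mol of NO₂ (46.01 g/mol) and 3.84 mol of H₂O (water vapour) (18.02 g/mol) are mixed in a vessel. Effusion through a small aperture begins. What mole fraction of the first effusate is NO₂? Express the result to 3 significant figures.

0.133

Effusion rate of each component ∝ n_i/√M_i (partial pressure × 1/√M).
Mole fraction of NO₂ in the effusate = (n_NO₂/√M_NO₂) / (n_NO₂/√M_NO₂ + n_H₂O/√M_H₂O)
= (0.939/√46.01) / (0.939/√46.01 + 3.84/√18.02) = 0.1384/(0.1384 + 0.9046) = 0.133.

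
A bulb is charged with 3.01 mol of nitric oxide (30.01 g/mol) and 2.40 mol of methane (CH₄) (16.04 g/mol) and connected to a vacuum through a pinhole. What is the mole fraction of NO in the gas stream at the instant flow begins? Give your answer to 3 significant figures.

Rate_i ∝ x_i/√M_i (Graham's law weighted by mole fraction), so the effusate composition follows n_i/√M_i.
So x_NO in the escaping gas = (n_NO/√M_NO) / Σ(n_i/√M_i)
= (3.01/√30.01) / (3.01/√30.01 + 2.40/√16.04) = 0.5495/(0.5495 + 0.5993) = 0.478.

0.478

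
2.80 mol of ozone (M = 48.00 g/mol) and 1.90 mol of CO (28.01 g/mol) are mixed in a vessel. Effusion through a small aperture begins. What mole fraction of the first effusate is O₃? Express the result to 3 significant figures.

0.530

Each component's effusion rate ∝ (its partial pressure)·(1/√M) ∝ n_i/√M_i.
So x_O₃ in the escaping gas = (n_O₃/√M_O₃) / Σ(n_i/√M_i)
= (2.80/√48.00) / (2.80/√48.00 + 1.90/√28.01) = 0.4041/(0.4041 + 0.3590) = 0.530.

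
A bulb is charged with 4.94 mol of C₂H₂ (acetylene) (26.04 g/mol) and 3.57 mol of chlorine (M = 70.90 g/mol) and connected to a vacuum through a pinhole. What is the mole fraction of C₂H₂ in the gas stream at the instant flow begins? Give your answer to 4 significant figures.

0.6954

The effusion rate of species i is ∝ p_i/√M_i ∝ n_i/√M_i.
Mole fraction of C₂H₂ in the effusate = (n_C₂H₂/√M_C₂H₂) / (n_C₂H₂/√M_C₂H₂ + n_Cl₂/√M_Cl₂)
= (4.94/√26.04) / (4.94/√26.04 + 3.57/√70.90) = 0.9681/(0.9681 + 0.4240) = 0.6954.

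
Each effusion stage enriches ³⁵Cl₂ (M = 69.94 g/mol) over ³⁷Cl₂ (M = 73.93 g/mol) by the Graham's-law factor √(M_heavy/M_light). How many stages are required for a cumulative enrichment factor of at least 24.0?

Single-stage factor α = √(73.93/69.94), so ln α = ½ ln(1.05705) = 0.02774.
Need α^N ≥ 24.0 ⇒ N ≥ ln(24.0) / ln α = 3.178 / 0.02774 = 114.56.
Rounding up, N = 115 stages.

115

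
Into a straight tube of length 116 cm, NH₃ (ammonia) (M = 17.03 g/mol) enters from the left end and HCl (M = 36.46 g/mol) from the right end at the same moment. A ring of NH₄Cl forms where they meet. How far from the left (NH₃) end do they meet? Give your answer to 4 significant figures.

The fronts meet when d_NH₃ + d_HCl = L with d_NH₃/d_HCl = √(M_HCl/M_NH₃) (Graham's law). Here √(M_HCl/M_NH₃) = √(36.46/17.03) = 1.463.
With d_NH₃ + d_HCl = 116 cm, d_HCl = 116/(1 + 1.463) = 47.09 cm.
d_NH₃ = 116 − 47.09 = 68.91 cm.

68.91 cm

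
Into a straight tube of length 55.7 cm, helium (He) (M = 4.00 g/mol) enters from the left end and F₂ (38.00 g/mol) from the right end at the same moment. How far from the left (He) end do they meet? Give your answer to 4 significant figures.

In equal time, each gas travels a distance ∝ its rate ∝ 1/√M, so d_He/d_F₂ = √(M_F₂/M_He) = √(38.00/4.00) = 3.082.
With d_He + d_F₂ = 55.7 cm, d_F₂ = 55.7/(1 + 3.082) = 13.64 cm.
d_He = 55.7 − 13.64 = 42.06 cm.

42.06 cm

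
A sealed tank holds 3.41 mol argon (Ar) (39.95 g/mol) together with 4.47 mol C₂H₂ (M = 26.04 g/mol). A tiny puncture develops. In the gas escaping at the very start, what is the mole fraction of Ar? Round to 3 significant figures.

0.381

The effusion rate of species i is ∝ p_i/√M_i ∝ n_i/√M_i.
Mole fraction of Ar in the effusate = (n_Ar/√M_Ar) / (n_Ar/√M_Ar + n_C₂H₂/√M_C₂H₂)
= (3.41/√39.95) / (3.41/√39.95 + 4.47/√26.04) = 0.5395/(0.5395 + 0.8760) = 0.381.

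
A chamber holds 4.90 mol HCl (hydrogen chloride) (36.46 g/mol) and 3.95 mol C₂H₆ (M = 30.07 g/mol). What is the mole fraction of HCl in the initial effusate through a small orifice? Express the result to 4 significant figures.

0.5298

Each component's effusion rate ∝ (its partial pressure)·(1/√M) ∝ n_i/√M_i.
So x_HCl in the escaping gas = (n_HCl/√M_HCl) / Σ(n_i/√M_i)
= (4.90/√36.46) / (4.90/√36.46 + 3.95/√30.07) = 0.8115/(0.8115 + 0.7203) = 0.5298.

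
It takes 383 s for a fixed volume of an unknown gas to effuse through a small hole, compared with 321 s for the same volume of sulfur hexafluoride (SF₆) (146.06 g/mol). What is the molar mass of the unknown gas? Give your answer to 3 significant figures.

208 g/mol

Graham's law gives t_X/t_SF₆ = √(M_X/M_SF₆).
383/321 = 1.193 = √(M_X/146.06)
M_X = 146.06 × 1.193² = 146.06 × 1.424 = 208 g/mol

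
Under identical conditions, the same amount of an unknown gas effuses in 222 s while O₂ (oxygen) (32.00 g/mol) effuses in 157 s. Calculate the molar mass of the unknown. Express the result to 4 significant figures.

63.98 g/mol

Since effusion rate ∝ 1/√M, t_X/t_O₂ = √(M_X/M_O₂).
222/157 = 1.414 = √(M_X/32.00)
M_X = 32.00 × 1.414² = 32.00 × 1.999 = 63.98 g/mol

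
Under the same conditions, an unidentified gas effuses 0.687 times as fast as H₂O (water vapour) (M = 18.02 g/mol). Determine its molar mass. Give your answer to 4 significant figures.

Since effusion rate ∝ 1/√M, rate_X/rate_H₂O = √(M_H₂O/M_X).
0.687 = √(18.02/M_X)
M_X = 18.02 / 0.687² = 18.02 / 0.4720 = 38.18 g/mol

38.18 g/mol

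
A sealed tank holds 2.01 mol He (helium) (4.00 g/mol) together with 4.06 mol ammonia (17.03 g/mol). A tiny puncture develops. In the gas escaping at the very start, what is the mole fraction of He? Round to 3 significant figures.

Effusion rate of each component ∝ n_i/√M_i (partial pressure × 1/√M).
Mole fraction of He in the effusate = (n_He/√M_He) / (n_He/√M_He + n_NH₃/√M_NH₃)
= (2.01/√4.00) / (2.01/√4.00 + 4.06/√17.03) = 1.005/(1.005 + 0.9838) = 0.505.

0.505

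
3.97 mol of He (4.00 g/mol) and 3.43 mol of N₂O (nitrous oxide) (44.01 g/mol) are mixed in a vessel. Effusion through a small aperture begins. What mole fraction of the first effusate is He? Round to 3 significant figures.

0.793

Effusion rate of each component ∝ n_i/√M_i (partial pressure × 1/√M).
Mole fraction of He in the effusate = (n_He/√M_He) / (n_He/√M_He + n_N₂O/√M_N₂O)
= (3.97/√4.00) / (3.97/√4.00 + 3.43/√44.01) = 1.985/(1.985 + 0.5170) = 0.793.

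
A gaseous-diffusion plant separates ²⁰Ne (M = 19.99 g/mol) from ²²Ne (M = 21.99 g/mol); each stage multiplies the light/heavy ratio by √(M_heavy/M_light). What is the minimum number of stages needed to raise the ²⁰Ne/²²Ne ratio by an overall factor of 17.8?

61

With α = √(21.99/19.99) per stage, ln α = ½ ln(1.10005) = 0.04768.
Need α^N ≥ 17.8 ⇒ N ≥ ln(17.8) / ln α = 2.879 / 0.04768 = 60.39.
Minimum whole number of stages: N = 61.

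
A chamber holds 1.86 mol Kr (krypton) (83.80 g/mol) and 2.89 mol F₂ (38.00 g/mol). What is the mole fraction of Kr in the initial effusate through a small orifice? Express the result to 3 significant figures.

The effusion rate of species i is ∝ p_i/√M_i ∝ n_i/√M_i.
x_Kr(eff) = (n_Kr/√M_Kr) / (n_Kr/√M_Kr + n_F₂/√M_F₂)
= (1.86/√83.80) / (1.86/√83.80 + 2.89/√38.00) = 0.2032/(0.2032 + 0.4688) = 0.302.

0.302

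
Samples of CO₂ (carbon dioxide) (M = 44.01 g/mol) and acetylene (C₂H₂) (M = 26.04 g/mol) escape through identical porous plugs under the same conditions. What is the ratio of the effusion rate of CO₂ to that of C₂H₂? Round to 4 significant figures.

0.7692

By Graham's law, rate_CO₂/rate_C₂H₂ = √(M_C₂H₂/M_CO₂) = √(26.04/44.01) = √0.5917 = 0.7692.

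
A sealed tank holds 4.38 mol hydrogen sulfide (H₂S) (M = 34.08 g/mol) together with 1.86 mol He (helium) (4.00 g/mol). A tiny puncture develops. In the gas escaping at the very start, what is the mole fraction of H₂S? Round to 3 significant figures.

Rate_i ∝ x_i/√M_i (Graham's law weighted by mole fraction), so the effusate composition follows n_i/√M_i.
So x_H₂S in the escaping gas = (n_H₂S/√M_H₂S) / Σ(n_i/√M_i)
= (4.38/√34.08) / (4.38/√34.08 + 1.86/√4.00) = 0.7503/(0.7503 + 0.9300) = 0.447.

0.447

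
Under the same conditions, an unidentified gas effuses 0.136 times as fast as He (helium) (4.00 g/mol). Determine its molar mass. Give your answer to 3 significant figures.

Graham's law gives rate_X/rate_He = √(M_He/M_X).
0.136 = √(4.00/M_X)
M_X = 4.00 / 0.136² = 4.00 / 0.01850 = 216 g/mol

216 g/mol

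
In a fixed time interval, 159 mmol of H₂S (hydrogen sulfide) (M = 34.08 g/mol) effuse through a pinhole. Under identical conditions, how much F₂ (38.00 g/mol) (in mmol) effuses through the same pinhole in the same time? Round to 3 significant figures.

By Graham's law, rate_F₂/rate_H₂S = √(M_H₂S/M_F₂) = √(34.08/38.00) = √0.8968 = 0.9470.
So the amount for F₂ is 159 × 0.9470 = 151 mmol.

151 mmol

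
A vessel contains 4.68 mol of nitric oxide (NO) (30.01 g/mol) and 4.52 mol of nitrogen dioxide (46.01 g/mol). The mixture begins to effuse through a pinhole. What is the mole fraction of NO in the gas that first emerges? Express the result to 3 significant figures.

0.562

Rate_i ∝ x_i/√M_i (Graham's law weighted by mole fraction), so the effusate composition follows n_i/√M_i.
x_NO(eff) = (n_NO/√M_NO) / (n_NO/√M_NO + n_NO₂/√M_NO₂)
= (4.68/√30.01) / (4.68/√30.01 + 4.52/√46.01) = 0.8543/(0.8543 + 0.6664) = 0.562.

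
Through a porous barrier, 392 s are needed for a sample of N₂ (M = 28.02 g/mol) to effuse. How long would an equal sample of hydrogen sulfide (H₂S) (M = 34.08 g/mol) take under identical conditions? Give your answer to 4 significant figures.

432.3 s

Using Graham's law: t_H₂S/t_N₂ = √(M_H₂S/M_N₂) = √(34.08/28.02) = √1.216 = 1.103.
So the time for H₂S is 392 × 1.103 = 432.3 s.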